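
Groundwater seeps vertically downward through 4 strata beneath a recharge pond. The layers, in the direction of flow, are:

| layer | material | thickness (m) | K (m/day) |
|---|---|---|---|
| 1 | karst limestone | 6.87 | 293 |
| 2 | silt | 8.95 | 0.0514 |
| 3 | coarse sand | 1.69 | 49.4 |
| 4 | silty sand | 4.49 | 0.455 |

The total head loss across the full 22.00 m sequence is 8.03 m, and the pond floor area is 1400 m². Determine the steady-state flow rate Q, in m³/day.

Flow is perpendicular to layering, so the layers act in series and the equivalent K is the thickness-weighted harmonic mean.
Total thickness L = 6.87 + 8.95 + 1.69 + 4.49 = 22.00 m.
Σ(b_i/K_i) = 6.87/293 + 8.95/0.0514 + 1.69/49.4 + 4.49/0.455 = 184.1 d.
K_eq = L / Σ(b_i/K_i) = 22.00 / 184.1 = 0.1195 m/day.
Q = K_eq · A · (Δh/L) = 0.1195 × 1400 × (8.03/22.00) = 61.08 m³/day.

61.1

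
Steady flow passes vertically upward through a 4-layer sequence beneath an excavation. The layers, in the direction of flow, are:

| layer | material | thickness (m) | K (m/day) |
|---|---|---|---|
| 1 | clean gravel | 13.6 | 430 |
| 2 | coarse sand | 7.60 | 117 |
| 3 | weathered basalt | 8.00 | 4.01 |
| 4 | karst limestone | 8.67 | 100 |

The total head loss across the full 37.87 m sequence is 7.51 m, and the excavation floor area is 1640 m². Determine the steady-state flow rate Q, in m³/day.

Flow is perpendicular to layering, so the layers act in series and the equivalent K is the thickness-weighted harmonic mean.
Total thickness L = 13.6 + 7.60 + 8.00 + 8.67 = 37.87 m.
Σ(b_i/K_i) = 13.6/430 + 7.60/117 + 8.00/4.01 + 8.67/100 = 2.178 d.
K_eq = L / Σ(b_i/K_i) = 37.87 / 2.178 = 17.39 m/day.
Q = K_eq · A · (Δh/L) = 17.39 × 1640 × (7.51/37.87) = 5654 m³/day.

5650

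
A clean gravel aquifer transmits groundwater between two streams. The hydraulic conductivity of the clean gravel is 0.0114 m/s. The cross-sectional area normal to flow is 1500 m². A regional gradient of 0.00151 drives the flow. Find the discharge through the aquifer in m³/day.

Convert K: 0.0114 m/s × 86400 = 985.0 m/day.
Hydraulic gradient i = 0.00151.
Darcy's law: Q = K · A · i = 985.0 × 1500 × 0.001510 = 2231 m³/day.

2230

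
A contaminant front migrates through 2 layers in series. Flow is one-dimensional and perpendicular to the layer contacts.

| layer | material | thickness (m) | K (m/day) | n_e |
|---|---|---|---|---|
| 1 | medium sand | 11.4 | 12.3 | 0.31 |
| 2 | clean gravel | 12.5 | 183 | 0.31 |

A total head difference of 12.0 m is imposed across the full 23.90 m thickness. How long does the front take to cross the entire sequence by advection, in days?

0.614

With flow normal to the layers, continuity requires the same specific discharge q through every layer.
Σ(b_i/K_i) = 11.4/12.3 + 12.5/183 = 0.9951 d.
q = Δh / Σ(b_i/K_i) = 12.0 / 0.9951 = 12.06 m/day.
In each layer the seepage velocity is v_i = q/n_i, so the layer transit time is t_i = b_i·n_i / q:
  layer 1 (medium sand): t_1 = 11.4 × 0.31 / 12.06 = 0.2931 d
  layer 2 (clean gravel): t_2 = 12.5 × 0.31 / 12.06 = 0.3213 d
Total t = Σ t_i = 0.6144 days.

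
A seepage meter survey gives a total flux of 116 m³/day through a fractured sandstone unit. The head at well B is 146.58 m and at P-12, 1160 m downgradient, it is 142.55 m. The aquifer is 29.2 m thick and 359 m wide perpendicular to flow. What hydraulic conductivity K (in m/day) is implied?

3.19

Cross-sectional area A = 359 × 29.2 = 10483 m².
Hydraulic gradient i = (146.58 − 142.55) / 1160 = 4.03 / 1160 = 0.003474.
From Q = K·A·i, K = Q / (A·i) = 116 / (10483 × 0.003474) = 3.185 m/day.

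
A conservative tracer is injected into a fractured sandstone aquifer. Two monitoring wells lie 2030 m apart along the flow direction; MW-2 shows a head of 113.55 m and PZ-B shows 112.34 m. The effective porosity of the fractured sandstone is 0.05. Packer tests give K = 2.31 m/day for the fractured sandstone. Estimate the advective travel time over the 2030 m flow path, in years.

202

Hydraulic gradient i = (113.55 − 112.34) / 2030 = 1.21 / 2030 = 0.0005961.
Darcy flux q = K · i = 2.310 × 0.0005961 = 0.001377 m/day.
Seepage velocity v = q / n_e = 0.001377 / 0.05 = 0.02754 m/day.
Travel time t = L / v = 2030 / 0.02754 = 73717 days = 201.8 years.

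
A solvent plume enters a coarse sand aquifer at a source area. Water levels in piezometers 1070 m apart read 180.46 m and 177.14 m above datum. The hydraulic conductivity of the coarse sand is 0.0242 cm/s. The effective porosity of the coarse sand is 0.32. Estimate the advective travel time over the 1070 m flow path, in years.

Convert K: 0.0242 cm/s × 864 = 20.91 m/day.
Hydraulic gradient i = (180.46 − 177.14) / 1070 = 3.32 / 1070 = 0.003103.
Darcy flux q = K · i = 20.91 × 0.003103 = 0.06488 m/day.
Seepage velocity v = q / n_e = 0.06488 / 0.32 = 0.2027 m/day.
Travel time t = L / v = 1070 / 0.2027 = 5278 days = 14.45 years.

14.4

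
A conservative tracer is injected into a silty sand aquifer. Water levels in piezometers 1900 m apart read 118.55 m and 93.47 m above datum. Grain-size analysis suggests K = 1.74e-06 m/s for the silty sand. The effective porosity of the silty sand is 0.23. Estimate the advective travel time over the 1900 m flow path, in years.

Convert K: 1.74e-06 m/s × 86400 = 0.1503 m/day.
Hydraulic gradient i = (118.55 − 93.47) / 1900 = 25.08 / 1900 = 0.01320.
Darcy flux q = K · i = 0.1503 × 0.01320 = 0.001984 m/day.
Seepage velocity v = q / n_e = 0.001984 / 0.23 = 0.008628 m/day.
Travel time t = L / v = 1900 / 0.008628 = 2.202e+05 days = 602.9 years.

603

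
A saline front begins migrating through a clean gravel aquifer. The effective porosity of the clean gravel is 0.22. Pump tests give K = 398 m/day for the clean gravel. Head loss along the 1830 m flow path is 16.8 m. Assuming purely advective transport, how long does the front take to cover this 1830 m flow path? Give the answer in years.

0.302

Hydraulic gradient i = Δh / L = 16.8 / 1830 = 0.009180.
Darcy flux q = K · i = 398.0 × 0.009180 = 3.654 m/day.
Seepage velocity v = q / n_e = 3.654 / 0.22 = 16.61 m/day.
Travel time t = L / v = 1830 / 16.61 = 110.2 days = 0.3017 years.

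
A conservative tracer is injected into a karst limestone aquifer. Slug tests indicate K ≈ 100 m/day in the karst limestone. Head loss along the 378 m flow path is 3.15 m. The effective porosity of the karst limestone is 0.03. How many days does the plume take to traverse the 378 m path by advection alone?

13.6

Hydraulic gradient i = Δh / L = 3.15 / 378 = 0.008333.
Darcy flux q = K · i = 100.0 × 0.008333 = 0.8333 m/day.
Seepage velocity v = q / n_e = 0.8333 / 0.03 = 27.78 m/day.
Travel time t = L / v = 378 / 27.78 = 13.61 days.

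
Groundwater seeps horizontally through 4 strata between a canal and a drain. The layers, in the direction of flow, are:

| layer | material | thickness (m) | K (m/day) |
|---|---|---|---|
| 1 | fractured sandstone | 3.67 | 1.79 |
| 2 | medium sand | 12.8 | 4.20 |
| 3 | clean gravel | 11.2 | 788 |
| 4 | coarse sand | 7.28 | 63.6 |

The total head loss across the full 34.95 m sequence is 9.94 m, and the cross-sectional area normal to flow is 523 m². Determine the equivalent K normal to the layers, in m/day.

6.69

Flow is perpendicular to layering, so the layers act in series and the equivalent K is the thickness-weighted harmonic mean.
Total thickness L = 3.67 + 12.8 + 11.2 + 7.28 = 34.95 m.
Σ(b_i/K_i) = 3.67/1.79 + 12.8/4.20 + 11.2/788 + 7.28/63.6 = 5.227 d.
K_eq = L / Σ(b_i/K_i) = 34.95 / 5.227 = 6.687 m/day.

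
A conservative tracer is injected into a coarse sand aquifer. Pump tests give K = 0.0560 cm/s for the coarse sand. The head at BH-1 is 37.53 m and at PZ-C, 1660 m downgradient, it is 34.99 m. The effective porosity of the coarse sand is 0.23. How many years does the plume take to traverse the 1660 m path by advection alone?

Convert K: 0.0560 cm/s × 864 = 48.38 m/day.
Hydraulic gradient i = (37.53 − 34.99) / 1660 = 2.54 / 1660 = 0.001530.
Darcy flux q = K · i = 48.38 × 0.001530 = 0.07403 m/day.
Seepage velocity v = q / n_e = 0.07403 / 0.23 = 0.3219 m/day.
Travel time t = L / v = 1660 / 0.3219 = 5157 days = 14.12 years.

14.1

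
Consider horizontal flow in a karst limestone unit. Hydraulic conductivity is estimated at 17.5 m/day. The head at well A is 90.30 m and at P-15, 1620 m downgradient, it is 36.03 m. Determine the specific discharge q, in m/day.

0.586

Hydraulic gradient i = (90.30 − 36.03) / 1620 = 54.27 / 1620 = 0.03350.
Specific discharge q = K · i = 17.50 × 0.03350 = 0.5863 m/day.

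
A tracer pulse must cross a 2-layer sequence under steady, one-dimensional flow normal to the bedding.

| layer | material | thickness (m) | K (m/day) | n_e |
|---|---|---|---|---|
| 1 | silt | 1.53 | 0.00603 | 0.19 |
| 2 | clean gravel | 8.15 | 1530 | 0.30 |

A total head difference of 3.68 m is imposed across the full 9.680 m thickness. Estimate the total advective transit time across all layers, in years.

0.516

With flow normal to the layers, continuity requires the same specific discharge q through every layer.
Σ(b_i/K_i) = 1.53/0.00603 + 8.15/1530 = 253.7 d.
q = Δh / Σ(b_i/K_i) = 3.68 / 253.7 = 0.01450 m/day.
In each layer the seepage velocity is v_i = q/n_i, so the layer transit time is t_i = b_i·n_i / q:
  layer 1 (silt): t_1 = 1.53 × 0.19 / 0.01450 = 20.04 d
  layer 2 (clean gravel): t_2 = 8.15 × 0.30 / 0.01450 = 168.6 d
Total t = Σ t_i = 188.6 days = 0.5164 years.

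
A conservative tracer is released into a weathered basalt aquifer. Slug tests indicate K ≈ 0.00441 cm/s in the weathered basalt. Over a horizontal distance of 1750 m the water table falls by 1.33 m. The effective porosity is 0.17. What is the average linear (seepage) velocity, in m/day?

Convert K: 0.00441 cm/s × 864 = 3.810 m/day.
Hydraulic gradient i = Δh / L = 1.33 / 1750 = 0.0007600.
Darcy flux q = K · i = 3.810 × 0.0007600 = 0.002896 m/day.
Seepage velocity v = q / n_e = 0.002896 / 0.17 = 0.01703 m/day.

0.0170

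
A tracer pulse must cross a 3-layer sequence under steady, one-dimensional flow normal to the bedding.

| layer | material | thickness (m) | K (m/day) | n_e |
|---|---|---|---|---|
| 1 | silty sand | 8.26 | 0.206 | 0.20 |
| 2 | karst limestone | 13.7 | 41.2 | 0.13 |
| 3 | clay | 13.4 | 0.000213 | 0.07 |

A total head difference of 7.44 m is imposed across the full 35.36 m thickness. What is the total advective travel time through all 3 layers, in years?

With flow normal to the layers, continuity requires the same specific discharge q through every layer.
Σ(b_i/K_i) = 8.26/0.206 + 13.7/41.2 + 13.4/0.000213 = 62951 d.
q = Δh / Σ(b_i/K_i) = 7.44 / 62951 = 0.0001182 m/day.
In each layer the seepage velocity is v_i = q/n_i, so the layer transit time is t_i = b_i·n_i / q:
  layer 1 (silty sand): t_1 = 8.26 × 0.20 / 0.0001182 = 13978 d
  layer 2 (karst limestone): t_2 = 13.7 × 0.13 / 0.0001182 = 15069 d
  layer 3 (clay): t_3 = 13.4 × 0.07 / 0.0001182 = 7937 d
Total t = Σ t_i = 36984 days = 101.3 years.

101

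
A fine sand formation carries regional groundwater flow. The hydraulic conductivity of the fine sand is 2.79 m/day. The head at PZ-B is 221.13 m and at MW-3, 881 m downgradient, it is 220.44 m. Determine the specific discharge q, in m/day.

Hydraulic gradient i = (221.13 − 220.44) / 881 = 0.69 / 881 = 0.0007832.
Specific discharge q = K · i = 2.790 × 0.0007832 = 0.002185 m/day.

0.00219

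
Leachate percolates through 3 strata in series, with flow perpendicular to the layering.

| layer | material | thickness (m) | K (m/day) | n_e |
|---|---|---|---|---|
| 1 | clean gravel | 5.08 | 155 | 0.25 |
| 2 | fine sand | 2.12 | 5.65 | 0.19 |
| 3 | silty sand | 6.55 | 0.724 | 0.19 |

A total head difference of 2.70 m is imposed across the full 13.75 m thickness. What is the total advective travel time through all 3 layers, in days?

With flow normal to the layers, continuity requires the same specific discharge q through every layer.
Σ(b_i/K_i) = 5.08/155 + 2.12/5.65 + 6.55/0.724 = 9.455 d.
q = Δh / Σ(b_i/K_i) = 2.70 / 9.455 = 0.2856 m/day.
In each layer the seepage velocity is v_i = q/n_i, so the layer transit time is t_i = b_i·n_i / q:
  layer 1 (clean gravel): t_1 = 5.08 × 0.25 / 0.2856 = 4.447 d
  layer 2 (fine sand): t_2 = 2.12 × 0.19 / 0.2856 = 1.411 d
  layer 3 (silty sand): t_3 = 6.55 × 0.19 / 0.2856 = 4.358 d
Total t = Σ t_i = 10.22 days.

10.2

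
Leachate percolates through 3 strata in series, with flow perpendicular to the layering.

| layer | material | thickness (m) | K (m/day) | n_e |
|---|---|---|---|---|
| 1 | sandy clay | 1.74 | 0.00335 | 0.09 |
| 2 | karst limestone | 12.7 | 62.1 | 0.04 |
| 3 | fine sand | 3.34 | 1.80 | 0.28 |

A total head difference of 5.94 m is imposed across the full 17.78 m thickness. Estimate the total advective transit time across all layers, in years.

With flow normal to the layers, continuity requires the same specific discharge q through every layer.
Σ(b_i/K_i) = 1.74/0.00335 + 12.7/62.1 + 3.34/1.80 = 521.5 d.
q = Δh / Σ(b_i/K_i) = 5.94 / 521.5 = 0.01139 m/day.
In each layer the seepage velocity is v_i = q/n_i, so the layer transit time is t_i = b_i·n_i / q:
  layer 1 (sandy clay): t_1 = 1.74 × 0.09 / 0.01139 = 13.75 d
  layer 2 (karst limestone): t_2 = 12.7 × 0.04 / 0.01139 = 44.60 d
  layer 3 (fine sand): t_3 = 3.34 × 0.28 / 0.01139 = 82.10 d
Total t = Σ t_i = 140.4 days = 0.3845 years.

0.385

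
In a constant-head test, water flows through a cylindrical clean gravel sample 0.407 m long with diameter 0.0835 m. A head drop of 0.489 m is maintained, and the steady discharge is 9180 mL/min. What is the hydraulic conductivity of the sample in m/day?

2010

Cross-sectional area A = π·(d/2)² = π × (0.0835/2)² = 0.005476 m².
Convert discharge: 9180 mL/min = 0.0001530 m³/s.
Darcy's law rearranged: K = Q·L / (A·Δh) = 0.0001530 × 0.407 / (0.005476 × 0.489) = 0.02325 m/s = 2009 m/day.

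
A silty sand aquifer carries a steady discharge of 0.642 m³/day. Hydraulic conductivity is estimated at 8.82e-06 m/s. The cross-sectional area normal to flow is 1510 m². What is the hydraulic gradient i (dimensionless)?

0.000558

Convert K: 8.82e-06 m/s × 86400 = 0.7620 m/day.
From Q = K·A·i, i = Q / (K·A) = 0.642 / (0.7620 × 1510) = 0.0005579.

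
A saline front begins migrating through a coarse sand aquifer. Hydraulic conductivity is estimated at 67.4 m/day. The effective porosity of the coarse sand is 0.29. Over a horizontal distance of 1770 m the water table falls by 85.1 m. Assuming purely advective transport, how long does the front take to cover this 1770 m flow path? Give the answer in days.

158

Hydraulic gradient i = Δh / L = 85.1 / 1770 = 0.04808.
Darcy flux q = K · i = 67.40 × 0.04808 = 3.241 m/day.
Seepage velocity v = q / n_e = 3.241 / 0.29 = 11.17 m/day.
Travel time t = L / v = 1770 / 11.17 = 158.4 days.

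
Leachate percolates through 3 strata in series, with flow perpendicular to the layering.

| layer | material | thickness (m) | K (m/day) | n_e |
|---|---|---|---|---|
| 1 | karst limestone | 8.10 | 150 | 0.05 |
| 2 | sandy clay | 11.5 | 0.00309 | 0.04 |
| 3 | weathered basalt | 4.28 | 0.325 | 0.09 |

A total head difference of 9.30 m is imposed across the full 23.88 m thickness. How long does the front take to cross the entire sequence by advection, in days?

With flow normal to the layers, continuity requires the same specific discharge q through every layer.
Σ(b_i/K_i) = 8.10/150 + 11.5/0.00309 + 4.28/0.325 = 3735 d.
q = Δh / Σ(b_i/K_i) = 9.30 / 3735 = 0.002490 m/day.
In each layer the seepage velocity is v_i = q/n_i, so the layer transit time is t_i = b_i·n_i / q:
  layer 1 (karst limestone): t_1 = 8.10 × 0.05 / 0.002490 = 162.6 d
  layer 2 (sandy clay): t_2 = 11.5 × 0.04 / 0.002490 = 184.7 d
  layer 3 (weathered basalt): t_3 = 4.28 × 0.09 / 0.002490 = 154.7 d
Total t = Σ t_i = 502.1 days.

502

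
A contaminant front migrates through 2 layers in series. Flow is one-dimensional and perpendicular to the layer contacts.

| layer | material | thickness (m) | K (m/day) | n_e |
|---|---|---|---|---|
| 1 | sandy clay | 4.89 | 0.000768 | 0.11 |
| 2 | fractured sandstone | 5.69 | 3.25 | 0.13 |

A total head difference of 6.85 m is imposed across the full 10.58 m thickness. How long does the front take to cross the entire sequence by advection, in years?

With flow normal to the layers, continuity requires the same specific discharge q through every layer.
Σ(b_i/K_i) = 4.89/0.000768 + 5.69/3.25 = 6369 d.
q = Δh / Σ(b_i/K_i) = 6.85 / 6369 = 0.001076 m/day.
In each layer the seepage velocity is v_i = q/n_i, so the layer transit time is t_i = b_i·n_i / q:
  layer 1 (sandy clay): t_1 = 4.89 × 0.11 / 0.001076 = 500.1 d
  layer 2 (fractured sandstone): t_2 = 5.69 × 0.13 / 0.001076 = 687.8 d
Total t = Σ t_i = 1188 days = 3.252 years.

3.25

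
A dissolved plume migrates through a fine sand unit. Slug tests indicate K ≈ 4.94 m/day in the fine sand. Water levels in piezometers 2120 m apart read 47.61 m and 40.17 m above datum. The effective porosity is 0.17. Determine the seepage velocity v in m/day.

Hydraulic gradient i = (47.61 − 40.17) / 2120 = 7.44 / 2120 = 0.003509.
Darcy flux q = K · i = 4.940 × 0.003509 = 0.01734 m/day.
Seepage velocity v = q / n_e = 0.01734 / 0.17 = 0.1020 m/day.

0.102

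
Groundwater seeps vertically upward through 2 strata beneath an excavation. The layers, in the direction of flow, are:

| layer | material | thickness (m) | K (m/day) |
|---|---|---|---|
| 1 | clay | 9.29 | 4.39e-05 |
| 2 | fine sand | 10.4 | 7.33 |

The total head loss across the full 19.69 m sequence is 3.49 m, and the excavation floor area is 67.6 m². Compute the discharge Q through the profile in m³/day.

0.00111

Flow is perpendicular to layering, so the layers act in series and the equivalent K is the thickness-weighted harmonic mean.
Total thickness L = 9.29 + 10.4 = 19.69 m.
Σ(b_i/K_i) = 9.29/4.39e-05 + 10.4/7.33 = 2.116e+05 d.
K_eq = L / Σ(b_i/K_i) = 19.69 / 2.116e+05 = 9.304e-05 m/day.
Q = K_eq · A · (Δh/L) = 9.304e-05 × 67.6 × (3.49/19.69) = 0.001115 m³/day.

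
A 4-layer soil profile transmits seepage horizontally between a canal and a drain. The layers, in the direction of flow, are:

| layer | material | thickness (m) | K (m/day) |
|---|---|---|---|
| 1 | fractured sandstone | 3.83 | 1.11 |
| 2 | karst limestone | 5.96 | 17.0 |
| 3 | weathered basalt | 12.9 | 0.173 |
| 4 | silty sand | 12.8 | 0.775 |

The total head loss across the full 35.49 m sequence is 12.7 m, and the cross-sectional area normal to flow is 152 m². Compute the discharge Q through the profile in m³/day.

20.3

Flow is perpendicular to layering, so the layers act in series and the equivalent K is the thickness-weighted harmonic mean.
Total thickness L = 3.83 + 5.96 + 12.9 + 12.8 = 35.49 m.
Σ(b_i/K_i) = 3.83/1.11 + 5.96/17.0 + 12.9/0.173 + 12.8/0.775 = 94.88 d.
K_eq = L / Σ(b_i/K_i) = 35.49 / 94.88 = 0.3740 m/day.
Q = K_eq · A · (Δh/L) = 0.3740 × 152 × (12.7/35.49) = 20.34 m³/day.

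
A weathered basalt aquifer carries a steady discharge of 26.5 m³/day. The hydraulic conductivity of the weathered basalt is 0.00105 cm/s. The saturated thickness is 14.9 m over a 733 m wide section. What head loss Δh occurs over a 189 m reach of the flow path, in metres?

0.505

Convert K: 0.00105 cm/s × 864 = 0.9072 m/day.
Cross-sectional area A = 733 × 14.9 = 10922 m².
From Q = K·A·i, i = Q / (K·A) = 26.5 / (0.9072 × 10922) = 0.002675.
Head loss Δh = i · L = 0.002675 × 189 = 0.5055 m.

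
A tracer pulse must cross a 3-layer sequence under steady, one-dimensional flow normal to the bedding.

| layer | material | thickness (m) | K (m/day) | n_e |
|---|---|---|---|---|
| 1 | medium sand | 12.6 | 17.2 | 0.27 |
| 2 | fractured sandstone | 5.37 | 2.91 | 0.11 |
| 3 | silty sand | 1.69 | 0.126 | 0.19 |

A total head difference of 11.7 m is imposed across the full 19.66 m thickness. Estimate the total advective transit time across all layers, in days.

With flow normal to the layers, continuity requires the same specific discharge q through every layer.
Σ(b_i/K_i) = 12.6/17.2 + 5.37/2.91 + 1.69/0.126 = 15.99 d.
q = Δh / Σ(b_i/K_i) = 11.7 / 15.99 = 0.7317 m/day.
In each layer the seepage velocity is v_i = q/n_i, so the layer transit time is t_i = b_i·n_i / q:
  layer 1 (medium sand): t_1 = 12.6 × 0.27 / 0.7317 = 4.650 d
  layer 2 (fractured sandstone): t_2 = 5.37 × 0.11 / 0.7317 = 0.8073 d
  layer 3 (silty sand): t_3 = 1.69 × 0.19 / 0.7317 = 0.4389 d
Total t = Σ t_i = 5.896 days.

5.90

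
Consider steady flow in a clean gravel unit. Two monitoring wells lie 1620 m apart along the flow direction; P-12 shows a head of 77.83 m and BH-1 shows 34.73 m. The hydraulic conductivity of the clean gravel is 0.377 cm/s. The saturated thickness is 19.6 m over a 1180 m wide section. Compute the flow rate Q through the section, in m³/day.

200000

Convert K: 0.377 cm/s × 864 = 325.7 m/day.
Cross-sectional area A = 1180 × 19.6 = 23128 m².
Hydraulic gradient i = (77.83 − 34.73) / 1620 = 43.1 / 1620 = 0.02660.
Darcy's law: Q = K · A · i = 325.7 × 23128 × 0.02660 = 2.004e+05 m³/day.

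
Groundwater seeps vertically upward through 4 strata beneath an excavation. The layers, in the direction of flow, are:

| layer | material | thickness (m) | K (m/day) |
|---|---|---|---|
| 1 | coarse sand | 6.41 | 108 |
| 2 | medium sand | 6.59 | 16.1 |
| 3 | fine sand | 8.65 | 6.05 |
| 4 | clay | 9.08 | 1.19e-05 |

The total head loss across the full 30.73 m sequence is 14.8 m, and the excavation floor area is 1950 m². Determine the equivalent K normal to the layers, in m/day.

Flow is perpendicular to layering, so the layers act in series and the equivalent K is the thickness-weighted harmonic mean.
Total thickness L = 6.41 + 6.59 + 8.65 + 9.08 = 30.73 m.
Σ(b_i/K_i) = 6.41/108 + 6.59/16.1 + 8.65/6.05 + 9.08/1.19e-05 = 7.630e+05 d.
K_eq = L / Σ(b_i/K_i) = 30.73 / 7.630e+05 = 4.027e-05 m/day.

4.03e-05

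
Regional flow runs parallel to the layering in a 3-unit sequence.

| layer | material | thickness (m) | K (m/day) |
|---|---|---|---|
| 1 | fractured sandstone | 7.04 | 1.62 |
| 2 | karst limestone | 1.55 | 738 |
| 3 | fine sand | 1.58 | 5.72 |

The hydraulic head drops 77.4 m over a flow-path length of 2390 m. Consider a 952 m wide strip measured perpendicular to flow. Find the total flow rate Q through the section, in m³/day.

35900

Flow is parallel to layering, so each bed carries its own Darcy discharge and the transmissivities add.
Σ(K_i·b_i) = 1.62×7.04 + 738×1.55 + 5.72×1.58 = 1164 m²/day.
Hydraulic gradient i = Δh / L = 77.4 / 2390 = 0.03238.
Q = Σ(K_i·b_i) · W · i = 1164 × 952 × 0.03238 = 35897 m³/day.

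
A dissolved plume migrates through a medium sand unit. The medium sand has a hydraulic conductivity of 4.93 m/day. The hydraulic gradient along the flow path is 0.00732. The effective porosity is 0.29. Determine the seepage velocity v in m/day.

Hydraulic gradient i = 0.00732.
Darcy flux q = K · i = 4.930 × 0.007320 = 0.03609 m/day.
Seepage velocity v = q / n_e = 0.03609 / 0.29 = 0.1244 m/day.

0.124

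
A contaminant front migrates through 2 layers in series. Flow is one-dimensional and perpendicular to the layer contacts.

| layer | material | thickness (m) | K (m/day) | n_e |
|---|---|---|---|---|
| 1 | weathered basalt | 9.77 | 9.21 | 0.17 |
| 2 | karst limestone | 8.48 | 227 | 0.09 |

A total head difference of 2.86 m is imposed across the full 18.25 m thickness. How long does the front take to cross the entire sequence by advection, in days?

With flow normal to the layers, continuity requires the same specific discharge q through every layer.
Σ(b_i/K_i) = 9.77/9.21 + 8.48/227 = 1.098 d.
q = Δh / Σ(b_i/K_i) = 2.86 / 1.098 = 2.604 m/day.
In each layer the seepage velocity is v_i = q/n_i, so the layer transit time is t_i = b_i·n_i / q:
  layer 1 (weathered basalt): t_1 = 9.77 × 0.17 / 2.604 = 0.6377 d
  layer 2 (karst limestone): t_2 = 8.48 × 0.09 / 2.604 = 0.2930 d
Total t = Σ t_i = 0.9308 days.

0.931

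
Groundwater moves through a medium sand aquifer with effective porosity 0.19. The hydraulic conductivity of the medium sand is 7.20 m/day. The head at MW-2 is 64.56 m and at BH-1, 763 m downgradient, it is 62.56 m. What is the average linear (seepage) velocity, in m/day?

0.0993

Hydraulic gradient i = (64.56 − 62.56) / 763 = 2 / 763 = 0.002621.
Darcy flux q = K · i = 7.200 × 0.002621 = 0.01887 m/day.
Seepage velocity v = q / n_e = 0.01887 / 0.19 = 0.09933 m/day.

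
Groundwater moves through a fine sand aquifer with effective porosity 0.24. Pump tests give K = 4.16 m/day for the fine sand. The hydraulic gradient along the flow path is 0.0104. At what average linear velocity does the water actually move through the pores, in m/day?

0.180

Hydraulic gradient i = 0.0104.
Darcy flux q = K · i = 4.160 × 0.01040 = 0.04326 m/day.
Seepage velocity v = q / n_e = 0.04326 / 0.24 = 0.1803 m/day.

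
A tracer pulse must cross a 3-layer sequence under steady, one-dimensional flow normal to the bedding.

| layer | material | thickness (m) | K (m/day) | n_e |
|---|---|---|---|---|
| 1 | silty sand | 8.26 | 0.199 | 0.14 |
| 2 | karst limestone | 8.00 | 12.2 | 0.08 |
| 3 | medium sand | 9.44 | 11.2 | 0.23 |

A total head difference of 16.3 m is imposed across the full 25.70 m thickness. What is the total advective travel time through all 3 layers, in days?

With flow normal to the layers, continuity requires the same specific discharge q through every layer.
Σ(b_i/K_i) = 8.26/0.199 + 8.00/12.2 + 9.44/11.2 = 43.01 d.
q = Δh / Σ(b_i/K_i) = 16.3 / 43.01 = 0.3790 m/day.
In each layer the seepage velocity is v_i = q/n_i, so the layer transit time is t_i = b_i·n_i / q:
  layer 1 (silty sand): t_1 = 8.26 × 0.14 / 0.3790 = 3.051 d
  layer 2 (karst limestone): t_2 = 8.00 × 0.08 / 0.3790 = 1.689 d
  layer 3 (medium sand): t_3 = 9.44 × 0.23 / 0.3790 = 5.729 d
Total t = Σ t_i = 10.47 days.

10.5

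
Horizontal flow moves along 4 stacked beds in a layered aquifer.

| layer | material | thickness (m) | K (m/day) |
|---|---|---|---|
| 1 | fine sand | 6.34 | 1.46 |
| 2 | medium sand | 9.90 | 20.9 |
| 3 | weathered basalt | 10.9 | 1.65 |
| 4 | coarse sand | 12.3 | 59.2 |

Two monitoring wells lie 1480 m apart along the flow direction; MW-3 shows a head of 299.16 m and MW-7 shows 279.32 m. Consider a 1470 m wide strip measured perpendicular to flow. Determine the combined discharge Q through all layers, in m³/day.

19000

Flow is parallel to layering, so each bed carries its own Darcy discharge and the transmissivities add.
Σ(K_i·b_i) = 1.46×6.34 + 20.9×9.90 + 1.65×10.9 + 59.2×12.3 = 962.3 m²/day.
Hydraulic gradient i = (299.16 − 279.32) / 1480 = 19.84 / 1480 = 0.01341.
Q = Σ(K_i·b_i) · W · i = 962.3 × 1470 × 0.01341 = 18963 m³/day.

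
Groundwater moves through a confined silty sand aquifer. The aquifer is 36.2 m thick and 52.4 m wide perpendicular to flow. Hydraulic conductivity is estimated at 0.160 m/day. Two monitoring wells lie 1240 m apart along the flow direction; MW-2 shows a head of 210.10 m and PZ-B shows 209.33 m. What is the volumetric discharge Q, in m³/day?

Cross-sectional area A = 52.4 × 36.2 = 1897 m².
Hydraulic gradient i = (210.10 − 209.33) / 1240 = 0.77 / 1240 = 0.0006210.
Darcy's law: Q = K · A · i = 0.1600 × 1897 × 0.0006210 = 0.1885 m³/day.

0.188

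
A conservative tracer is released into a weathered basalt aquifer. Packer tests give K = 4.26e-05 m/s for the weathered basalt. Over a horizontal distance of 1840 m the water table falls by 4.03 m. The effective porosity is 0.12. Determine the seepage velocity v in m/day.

0.0672

Convert K: 4.26e-05 m/s × 86400 = 3.681 m/day.
Hydraulic gradient i = Δh / L = 4.03 / 1840 = 0.002190.
Darcy flux q = K · i = 3.681 × 0.002190 = 0.008061 m/day.
Seepage velocity v = q / n_e = 0.008061 / 0.12 = 0.06718 m/day.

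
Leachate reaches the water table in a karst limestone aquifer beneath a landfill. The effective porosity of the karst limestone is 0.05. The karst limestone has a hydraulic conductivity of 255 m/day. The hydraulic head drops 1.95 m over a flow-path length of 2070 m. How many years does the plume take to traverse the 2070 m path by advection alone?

Hydraulic gradient i = Δh / L = 1.95 / 2070 = 0.0009420.
Darcy flux q = K · i = 255.0 × 0.0009420 = 0.2402 m/day.
Seepage velocity v = q / n_e = 0.2402 / 0.05 = 4.804 m/day.
Travel time t = L / v = 2070 / 4.804 = 430.9 days = 1.180 years.

1.18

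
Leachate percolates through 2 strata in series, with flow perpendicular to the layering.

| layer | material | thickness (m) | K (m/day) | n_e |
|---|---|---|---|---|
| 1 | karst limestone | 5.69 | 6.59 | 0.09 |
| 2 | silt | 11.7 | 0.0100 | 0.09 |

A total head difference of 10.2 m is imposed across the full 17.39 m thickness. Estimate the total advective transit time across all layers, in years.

0.492

With flow normal to the layers, continuity requires the same specific discharge q through every layer.
Σ(b_i/K_i) = 5.69/6.59 + 11.7/0.0100 = 1171 d.
q = Δh / Σ(b_i/K_i) = 10.2 / 1171 = 0.008712 m/day.
In each layer the seepage velocity is v_i = q/n_i, so the layer transit time is t_i = b_i·n_i / q:
  layer 1 (karst limestone): t_1 = 5.69 × 0.09 / 0.008712 = 58.78 d
  layer 2 (silt): t_2 = 11.7 × 0.09 / 0.008712 = 120.9 d
Total t = Σ t_i = 179.7 days = 0.4919 years.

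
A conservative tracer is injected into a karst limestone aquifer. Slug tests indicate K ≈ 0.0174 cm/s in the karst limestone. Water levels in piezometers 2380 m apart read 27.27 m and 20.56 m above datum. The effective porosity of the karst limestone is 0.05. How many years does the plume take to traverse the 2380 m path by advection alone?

7.69

Convert K: 0.0174 cm/s × 864 = 15.03 m/day.
Hydraulic gradient i = (27.27 − 20.56) / 2380 = 6.71 / 2380 = 0.002819.
Darcy flux q = K · i = 15.03 × 0.002819 = 0.04238 m/day.
Seepage velocity v = q / n_e = 0.04238 / 0.05 = 0.8477 m/day.
Travel time t = L / v = 2380 / 0.8477 = 2808 days = 7.687 years.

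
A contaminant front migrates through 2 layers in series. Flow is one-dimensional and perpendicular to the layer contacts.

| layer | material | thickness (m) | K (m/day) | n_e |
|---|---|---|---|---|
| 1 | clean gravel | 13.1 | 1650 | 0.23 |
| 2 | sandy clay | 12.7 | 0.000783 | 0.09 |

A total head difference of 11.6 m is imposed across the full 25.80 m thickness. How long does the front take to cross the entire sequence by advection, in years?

15.9

With flow normal to the layers, continuity requires the same specific discharge q through every layer.
Σ(b_i/K_i) = 13.1/1650 + 12.7/0.000783 = 16220 d.
q = Δh / Σ(b_i/K_i) = 11.6 / 16220 = 0.0007152 m/day.
In each layer the seepage velocity is v_i = q/n_i, so the layer transit time is t_i = b_i·n_i / q:
  layer 1 (clean gravel): t_1 = 13.1 × 0.23 / 0.0007152 = 4213 d
  layer 2 (sandy clay): t_2 = 12.7 × 0.09 / 0.0007152 = 1598 d
Total t = Σ t_i = 5811 days = 15.91 years.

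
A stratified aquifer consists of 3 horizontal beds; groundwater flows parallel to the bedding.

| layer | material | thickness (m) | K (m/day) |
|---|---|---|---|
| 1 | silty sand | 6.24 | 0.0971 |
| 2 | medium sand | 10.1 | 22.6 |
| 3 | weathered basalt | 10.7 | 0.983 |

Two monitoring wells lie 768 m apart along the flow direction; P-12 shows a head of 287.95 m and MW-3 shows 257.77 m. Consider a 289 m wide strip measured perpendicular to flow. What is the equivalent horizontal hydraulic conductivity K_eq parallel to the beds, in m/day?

8.85

Flow is parallel to layering, so each bed carries its own Darcy discharge and the transmissivities add.
Σ(K_i·b_i) = 0.0971×6.24 + 22.6×10.1 + 0.983×10.7 = 239.4 m²/day.
Total thickness b = 27.04 m, so K_eq = Σ(K_i·b_i)/b = 8.853 m/day.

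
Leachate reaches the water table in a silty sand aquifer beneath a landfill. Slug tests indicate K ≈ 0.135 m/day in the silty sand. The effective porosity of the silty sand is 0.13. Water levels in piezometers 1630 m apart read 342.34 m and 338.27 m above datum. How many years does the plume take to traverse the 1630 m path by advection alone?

Hydraulic gradient i = (342.34 − 338.27) / 1630 = 4.07 / 1630 = 0.002497.
Darcy flux q = K · i = 0.1350 × 0.002497 = 0.0003371 m/day.
Seepage velocity v = q / n_e = 0.0003371 / 0.13 = 0.002593 m/day.
Travel time t = L / v = 1630 / 0.002593 = 6.286e+05 days = 1721 years.

1720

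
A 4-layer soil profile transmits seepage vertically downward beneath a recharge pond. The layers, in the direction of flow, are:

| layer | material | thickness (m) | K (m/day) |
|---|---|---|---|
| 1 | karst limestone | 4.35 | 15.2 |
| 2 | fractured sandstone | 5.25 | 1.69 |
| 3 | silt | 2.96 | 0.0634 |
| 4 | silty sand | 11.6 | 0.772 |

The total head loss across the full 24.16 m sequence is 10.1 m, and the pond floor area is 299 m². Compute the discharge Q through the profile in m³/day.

Flow is perpendicular to layering, so the layers act in series and the equivalent K is the thickness-weighted harmonic mean.
Total thickness L = 4.35 + 5.25 + 2.96 + 11.6 = 24.16 m.
Σ(b_i/K_i) = 4.35/15.2 + 5.25/1.69 + 2.96/0.0634 + 11.6/0.772 = 65.11 d.
K_eq = L / Σ(b_i/K_i) = 24.16 / 65.11 = 0.3711 m/day.
Q = K_eq · A · (Δh/L) = 0.3711 × 299 × (10.1/24.16) = 46.38 m³/day.

46.4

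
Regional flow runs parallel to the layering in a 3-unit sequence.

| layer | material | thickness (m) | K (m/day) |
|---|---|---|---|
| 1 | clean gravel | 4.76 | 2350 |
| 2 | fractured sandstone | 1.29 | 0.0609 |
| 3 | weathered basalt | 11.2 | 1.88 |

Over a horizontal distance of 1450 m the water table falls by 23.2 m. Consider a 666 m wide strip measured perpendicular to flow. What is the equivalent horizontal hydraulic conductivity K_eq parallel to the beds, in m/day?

Flow is parallel to layering, so each bed carries its own Darcy discharge and the transmissivities add.
Σ(K_i·b_i) = 2350×4.76 + 0.0609×1.29 + 1.88×11.2 = 11207 m²/day.
Total thickness b = 17.25 m, so K_eq = Σ(K_i·b_i)/b = 649.7 m/day.

650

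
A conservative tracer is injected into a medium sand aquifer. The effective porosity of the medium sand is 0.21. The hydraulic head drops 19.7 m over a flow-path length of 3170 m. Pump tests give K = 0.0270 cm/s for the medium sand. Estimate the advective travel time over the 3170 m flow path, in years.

12.6

Convert K: 0.0270 cm/s × 864 = 23.33 m/day.
Hydraulic gradient i = Δh / L = 19.7 / 3170 = 0.006215.
Darcy flux q = K · i = 23.33 × 0.006215 = 0.1450 m/day.
Seepage velocity v = q / n_e = 0.1450 / 0.21 = 0.6903 m/day.
Travel time t = L / v = 3170 / 0.6903 = 4592 days = 12.57 years.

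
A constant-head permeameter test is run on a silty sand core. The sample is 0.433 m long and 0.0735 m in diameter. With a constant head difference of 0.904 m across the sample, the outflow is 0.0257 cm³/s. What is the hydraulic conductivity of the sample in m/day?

0.251

Cross-sectional area A = π·(d/2)² = π × (0.0735/2)² = 0.004243 m².
Convert discharge: 0.0257 cm³/s = 2.570e-08 m³/s.
Darcy's law rearranged: K = Q·L / (A·Δh) = 2.570e-08 × 0.433 / (0.004243 × 0.904) = 2.901e-06 m/s = 0.2507 m/day.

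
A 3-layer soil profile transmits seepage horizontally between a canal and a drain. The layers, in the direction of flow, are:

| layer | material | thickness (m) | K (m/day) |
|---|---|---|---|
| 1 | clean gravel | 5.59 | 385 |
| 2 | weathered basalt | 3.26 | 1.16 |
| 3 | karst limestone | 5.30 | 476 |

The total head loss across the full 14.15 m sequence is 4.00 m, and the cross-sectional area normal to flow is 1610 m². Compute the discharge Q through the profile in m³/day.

Flow is perpendicular to layering, so the layers act in series and the equivalent K is the thickness-weighted harmonic mean.
Total thickness L = 5.59 + 3.26 + 5.30 = 14.15 m.
Σ(b_i/K_i) = 5.59/385 + 3.26/1.16 + 5.30/476 = 2.836 d.
K_eq = L / Σ(b_i/K_i) = 14.15 / 2.836 = 4.989 m/day.
Q = K_eq · A · (Δh/L) = 4.989 × 1610 × (4.00/14.15) = 2271 m³/day.

2270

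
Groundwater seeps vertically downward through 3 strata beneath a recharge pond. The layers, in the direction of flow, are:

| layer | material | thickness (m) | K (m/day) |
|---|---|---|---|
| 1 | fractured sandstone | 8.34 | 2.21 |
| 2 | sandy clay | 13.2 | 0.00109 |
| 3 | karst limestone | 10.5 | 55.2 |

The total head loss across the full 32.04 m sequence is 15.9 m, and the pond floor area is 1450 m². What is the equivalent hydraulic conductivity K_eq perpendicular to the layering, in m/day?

Flow is perpendicular to layering, so the layers act in series and the equivalent K is the thickness-weighted harmonic mean.
Total thickness L = 8.34 + 13.2 + 10.5 = 32.04 m.
Σ(b_i/K_i) = 8.34/2.21 + 13.2/0.00109 + 10.5/55.2 = 12114 d.
K_eq = L / Σ(b_i/K_i) = 32.04 / 12114 = 0.002645 m/day.

0.00264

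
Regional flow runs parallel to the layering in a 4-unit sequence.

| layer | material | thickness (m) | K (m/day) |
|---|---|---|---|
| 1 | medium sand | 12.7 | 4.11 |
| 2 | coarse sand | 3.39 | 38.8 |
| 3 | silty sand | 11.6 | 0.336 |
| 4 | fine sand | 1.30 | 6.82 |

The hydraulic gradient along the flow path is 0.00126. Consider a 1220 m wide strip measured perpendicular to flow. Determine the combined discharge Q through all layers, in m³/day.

302

Flow is parallel to layering, so each bed carries its own Darcy discharge and the transmissivities add.
Σ(K_i·b_i) = 4.11×12.7 + 38.8×3.39 + 0.336×11.6 + 6.82×1.30 = 196.5 m²/day.
Hydraulic gradient i = 0.00126.
Q = Σ(K_i·b_i) · W · i = 196.5 × 1220 × 0.001260 = 302.0 m³/day.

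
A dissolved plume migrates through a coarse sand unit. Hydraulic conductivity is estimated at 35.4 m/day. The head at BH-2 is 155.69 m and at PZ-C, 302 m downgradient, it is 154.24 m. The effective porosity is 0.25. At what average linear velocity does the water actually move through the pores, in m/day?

0.680

Hydraulic gradient i = (155.69 − 154.24) / 302 = 1.45 / 302 = 0.004801.
Darcy flux q = K · i = 35.40 × 0.004801 = 0.1700 m/day.
Seepage velocity v = q / n_e = 0.1700 / 0.25 = 0.6799 m/day.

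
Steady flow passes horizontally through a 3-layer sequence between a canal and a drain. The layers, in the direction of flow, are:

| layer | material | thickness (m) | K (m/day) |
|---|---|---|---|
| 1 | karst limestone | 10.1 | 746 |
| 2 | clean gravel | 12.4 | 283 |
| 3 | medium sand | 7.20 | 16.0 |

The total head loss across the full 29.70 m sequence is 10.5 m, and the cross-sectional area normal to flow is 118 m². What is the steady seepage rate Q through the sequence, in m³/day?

2440

Flow is perpendicular to layering, so the layers act in series and the equivalent K is the thickness-weighted harmonic mean.
Total thickness L = 10.1 + 12.4 + 7.20 = 29.70 m.
Σ(b_i/K_i) = 10.1/746 + 12.4/283 + 7.20/16.0 = 0.5074 d.
K_eq = L / Σ(b_i/K_i) = 29.70 / 0.5074 = 58.54 m/day.
Q = K_eq · A · (Δh/L) = 58.54 × 118 × (10.5/29.70) = 2442 m³/day.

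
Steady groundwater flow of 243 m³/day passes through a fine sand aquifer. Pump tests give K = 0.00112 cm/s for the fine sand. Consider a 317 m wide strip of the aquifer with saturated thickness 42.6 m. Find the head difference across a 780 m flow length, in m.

14.5

Convert K: 0.00112 cm/s × 864 = 0.9677 m/day.
Cross-sectional area A = 317 × 42.6 = 13504 m².
From Q = K·A·i, i = Q / (K·A) = 243 / (0.9677 × 13504) = 0.01860.
Head loss Δh = i · L = 0.01860 × 780 = 14.50 m.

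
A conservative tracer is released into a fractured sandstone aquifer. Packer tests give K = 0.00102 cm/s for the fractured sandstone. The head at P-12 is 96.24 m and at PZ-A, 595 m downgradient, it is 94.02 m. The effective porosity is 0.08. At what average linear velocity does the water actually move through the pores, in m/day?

0.0411

Convert K: 0.00102 cm/s × 864 = 0.8813 m/day.
Hydraulic gradient i = (96.24 − 94.02) / 595 = 2.22 / 595 = 0.003731.
Darcy flux q = K · i = 0.8813 × 0.003731 = 0.003288 m/day.
Seepage velocity v = q / n_e = 0.003288 / 0.08 = 0.04110 m/day.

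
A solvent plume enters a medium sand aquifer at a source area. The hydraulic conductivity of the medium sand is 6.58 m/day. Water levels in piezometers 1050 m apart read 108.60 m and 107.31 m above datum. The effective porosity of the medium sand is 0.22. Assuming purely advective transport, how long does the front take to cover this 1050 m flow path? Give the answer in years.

Hydraulic gradient i = (108.60 − 107.31) / 1050 = 1.29 / 1050 = 0.001229.
Darcy flux q = K · i = 6.580 × 0.001229 = 0.008084 m/day.
Seepage velocity v = q / n_e = 0.008084 / 0.22 = 0.03675 m/day.
Travel time t = L / v = 1050 / 0.03675 = 28575 days = 78.23 years.

78.2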